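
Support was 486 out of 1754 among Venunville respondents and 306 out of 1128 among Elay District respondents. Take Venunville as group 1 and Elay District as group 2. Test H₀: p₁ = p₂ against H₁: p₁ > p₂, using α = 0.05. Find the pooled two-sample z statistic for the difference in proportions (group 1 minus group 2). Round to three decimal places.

p̂₁ = 486/1754 = 0.277081, p̂₂ = 306/1128 = 0.271277.
Pooled p̂ = (486+306)/(1754+1128) = 792/2882 = 0.274809.
SE = √(0.199289 × 0.00145665) = 0.017038.
z = (0.277081 − 0.271277)/0.017038 = 0.005804/0.017038 = 0.341.
p-value = P(Z > 0.341) ≈ 0.3667, so at α = 0.05 we fail to reject H₀.

z = 0.341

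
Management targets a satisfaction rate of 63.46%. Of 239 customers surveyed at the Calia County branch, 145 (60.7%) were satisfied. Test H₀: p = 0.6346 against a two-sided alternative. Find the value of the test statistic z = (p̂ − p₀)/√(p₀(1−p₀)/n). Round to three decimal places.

p̂ = 145/239 = 0.60669.
Under H₀, SE = √(0.6346·0.3654/239) = √(0.000970221) = 0.03115.
z = (0.60669 − 0.6346)/0.03115 = -0.02791/0.03115 = -0.896.
Two-sided p-value ≈ 2·Φ(−0.896) = 0.3703.

z = -0.896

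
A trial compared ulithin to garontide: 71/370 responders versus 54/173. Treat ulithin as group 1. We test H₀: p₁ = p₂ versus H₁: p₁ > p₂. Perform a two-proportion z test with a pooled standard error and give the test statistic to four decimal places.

p̂₁ = 71/370 ≈ 0.191892, p̂₂ = 54/173 ≈ 0.312139.
Pooled p̂ = (71+54)/(370+173) = 125/543 = 0.230203.
SE = √(p̂(1−p̂)(1/n₁+1/n₂)) = √(0.230203·0.769797·0.00848305) = √(0.00150328) = 0.038772.
z = (0.191892 − 0.312139)/0.038772 = -0.120247/0.038772 = -3.1014.

z = -3.1014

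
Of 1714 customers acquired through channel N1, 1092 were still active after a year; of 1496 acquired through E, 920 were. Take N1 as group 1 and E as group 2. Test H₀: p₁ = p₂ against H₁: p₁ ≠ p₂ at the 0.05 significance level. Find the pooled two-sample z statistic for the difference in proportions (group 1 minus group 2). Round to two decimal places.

p̂₁ = 1092/1714 ≈ 0.6371, p̂₂ = 920/1496 ≈ 0.6150.
Pooled p̂ = (1092+920)/(1714+1496) = 2012/3210 = 0.6268.
SE = √(0.233924 × 0.00125188) = 0.0171.
z = (0.6371 − 0.6150)/0.0171 = 0.0221/0.0171 = 1.29.
Two-sided p-value ≈ 2·Φ(−1.293) = 0.1959. With α = 0.05, fail to reject H₀.

z = 1.29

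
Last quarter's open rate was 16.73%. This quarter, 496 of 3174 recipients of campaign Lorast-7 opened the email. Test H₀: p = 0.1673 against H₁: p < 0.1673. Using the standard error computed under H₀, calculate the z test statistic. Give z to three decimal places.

p̂ = 496/3174 ≈ 0.156270.
SE = √(p₀(1−p₀)/n) = √(0.13931/3174) = 0.006625.
z = (0.156270 − 0.1673)/0.006625 = -0.011030/0.006625 = -1.665.

z = -1.665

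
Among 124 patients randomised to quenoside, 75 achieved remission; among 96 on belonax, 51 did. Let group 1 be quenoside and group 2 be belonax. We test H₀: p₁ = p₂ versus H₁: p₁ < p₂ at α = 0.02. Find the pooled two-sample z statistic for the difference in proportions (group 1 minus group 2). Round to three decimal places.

p̂₁ = 75/124 ≈ 0.60484, p̂₂ = 51/96 ≈ 0.53125.
Pooled p̂ = (75+51)/(124+96) = 126/220 = 0.57273.
SE = √(0.244711 × 0.0184812) = 0.06725.
z = (0.60484 − 0.53125)/0.06725 = 0.07359/0.06725 = 1.094.
p-value = P(Z < 1.094) ≈ 0.8631. With α = 0.02, fail to reject H₀.

z = 1.094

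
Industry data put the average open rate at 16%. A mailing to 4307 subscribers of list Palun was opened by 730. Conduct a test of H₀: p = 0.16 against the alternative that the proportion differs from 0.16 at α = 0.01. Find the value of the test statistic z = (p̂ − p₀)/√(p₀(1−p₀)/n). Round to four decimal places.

p̂ = 730/4307 ≈ 0.1694915.
SE = √(p₀(1−p₀)/n) = √(0.1344/4307) = 0.0055861.
z = (0.1694915 − 0.16)/0.0055861 = 0.0094915/0.0055861 = 1.6991.
Two-sided p-value ≈ 2·Φ(−1.699) = 0.0893. With α = 0.01, fail to reject H₀.

z = 1.6991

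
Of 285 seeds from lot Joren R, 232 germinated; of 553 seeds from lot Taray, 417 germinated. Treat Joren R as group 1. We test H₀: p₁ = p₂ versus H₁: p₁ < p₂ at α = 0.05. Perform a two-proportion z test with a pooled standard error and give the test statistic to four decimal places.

p̂₁ = 232/285 = 0.814035, p̂₂ = 417/553 = 0.754069.
Pooled p̂ = (232+417)/(285+553) = 649/838 = 0.774463.
SE = √(p̂(1−p̂)(1/n₁+1/n₂)) = √(0.774463·0.225537·0.00531709) = √(0.000928736) = 0.030475.
z = (0.814035 − 0.754069)/0.030475 = 0.059966/0.030475 = 1.9677.
p-value = P(Z < 1.968) ≈ 0.9754; since p > α = 0.05, fail to reject H₀.

z = 1.9677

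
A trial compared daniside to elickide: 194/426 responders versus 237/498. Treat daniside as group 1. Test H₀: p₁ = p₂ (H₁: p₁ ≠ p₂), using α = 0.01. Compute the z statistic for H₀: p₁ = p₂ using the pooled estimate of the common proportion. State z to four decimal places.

z = -0.6228

p̂₁ = 194/426 ≈ 0.455399, p̂₂ = 237/498 ≈ 0.475904.
Pooled p̂ = (194+237)/(426+498) = 431/924 = 0.466450.
SE = √(0.248874 × 0.00435545) = 0.032924.
z = (0.455399 − 0.475904)/0.032924 = -0.020505/0.032924 = -0.6228.
p-value = 2·P(Z > 0.623) ≈ 0.5334, so at α = 0.01 we fail to reject H₀.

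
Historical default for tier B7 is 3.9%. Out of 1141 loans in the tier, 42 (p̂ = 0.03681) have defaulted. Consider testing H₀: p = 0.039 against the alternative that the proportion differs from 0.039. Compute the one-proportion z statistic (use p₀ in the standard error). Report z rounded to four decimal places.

z = -0.3821

p̂ = 42/1141 ≈ 0.036810.
Under H₀, SE = √(0.039·0.961/1141) = √(3.28475e-05) = 0.005731.
z = (0.036810 − 0.039)/0.005731 = -0.002190/0.005731 = -0.3821.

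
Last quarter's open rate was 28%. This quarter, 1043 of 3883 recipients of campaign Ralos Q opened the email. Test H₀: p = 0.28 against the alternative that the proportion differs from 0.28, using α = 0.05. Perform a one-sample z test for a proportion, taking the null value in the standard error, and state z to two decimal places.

z = -1.58

p̂ = 1043/3883 = 0.2686.
Under H₀, SE = √(0.28·0.72/3883) = √(5.19186e-05) = 0.0072.
z = (0.2686 − 0.28)/0.0072 = -0.0114/0.0072 = -1.58.
Two-sided p-value ≈ 2·Φ(−1.581) = 0.1138. With α = 0.05, fail to reject H₀.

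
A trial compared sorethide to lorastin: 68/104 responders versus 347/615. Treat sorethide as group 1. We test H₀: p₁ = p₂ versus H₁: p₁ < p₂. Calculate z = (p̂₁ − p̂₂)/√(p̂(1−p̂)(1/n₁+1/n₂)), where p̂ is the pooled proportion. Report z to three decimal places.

p̂₁ = 68/104 = 0.65385, p̂₂ = 347/615 = 0.56423.
Pooled p̂ = (68+347)/(104+615) = 415/719 = 0.57719.
SE = √(p̂(1−p̂)(1/n₁+1/n₂)) = √(0.57719·0.42281·0.0112414) = √(0.00274337) = 0.05238.
z = (0.65385 − 0.56423)/0.05238 = 0.08962/0.05238 = 1.711.
p-value = P(Z < 1.711) ≈ 0.9565.

z = 1.711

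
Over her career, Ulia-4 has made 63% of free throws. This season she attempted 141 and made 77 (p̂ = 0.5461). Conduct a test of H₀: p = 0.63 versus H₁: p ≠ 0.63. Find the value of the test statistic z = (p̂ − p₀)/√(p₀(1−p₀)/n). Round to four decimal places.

z = -2.0635

p̂ = 77/141 = 0.546099.
SE = √(p₀(1−p₀)/n) = √(0.2331/141) = 0.040659.
z = (0.546099 − 0.63)/0.040659 = -0.083901/0.040659 = -2.0635.
p-value = 2·P(Z > 2.063) ≈ 0.0391.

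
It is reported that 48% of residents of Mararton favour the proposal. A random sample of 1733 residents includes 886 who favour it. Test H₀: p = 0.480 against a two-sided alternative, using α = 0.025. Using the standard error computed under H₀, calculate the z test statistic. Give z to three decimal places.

z = 2.604

p̂ = 886/1733 = 0.51125.
Under H₀, SE = √(0.48·0.52/1733) = √(0.000144028) = 0.01200.
z = (0.51125 − 0.48)/0.01200 = 0.03125/0.01200 = 2.604.
Two-sided p-value ≈ 2·Φ(−2.604) = 0.0092, so at α = 0.025 we reject H₀.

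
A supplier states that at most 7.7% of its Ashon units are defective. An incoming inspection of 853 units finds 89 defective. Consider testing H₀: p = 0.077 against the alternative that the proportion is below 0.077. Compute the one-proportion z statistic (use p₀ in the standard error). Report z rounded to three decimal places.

z = 2.995

p̂ = 89/853 ≈ 0.10434.
Standard error under H₀: √(0.077×0.923/853) = 0.00913.
z = (0.10434 − 0.077)/0.00913 = 0.02734/0.00913 = 2.995.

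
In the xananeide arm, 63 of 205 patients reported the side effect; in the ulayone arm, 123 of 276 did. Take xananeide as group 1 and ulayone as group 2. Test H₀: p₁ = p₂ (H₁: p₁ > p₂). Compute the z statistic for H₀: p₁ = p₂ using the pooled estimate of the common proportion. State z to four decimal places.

z = -3.0808

p̂₁ = 63/205 ≈ 0.307317, p̂₂ = 123/276 ≈ 0.445652.
Pooled p̂ = (63+123)/(205+276) = 186/481 = 0.386694.
SE = √(0.237162 × 0.00850124) = 0.044902.
z = (0.307317 − 0.445652)/0.044902 = -0.138335/0.044902 = -3.0808.
p-value = P(Z > -3.081) ≈ 0.9990.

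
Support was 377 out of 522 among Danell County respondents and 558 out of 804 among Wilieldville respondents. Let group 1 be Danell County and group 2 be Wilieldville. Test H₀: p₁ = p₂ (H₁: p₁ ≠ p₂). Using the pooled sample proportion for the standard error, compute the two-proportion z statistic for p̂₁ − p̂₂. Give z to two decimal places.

p̂₁ = 377/522 = 0.7222, p̂₂ = 558/804 = 0.6940.
Pooled p̂ = (377+558)/(522+804) = 935/1326 = 0.7051.
SE = √(0.207922 × 0.00315949) = 0.0256.
z = (0.7222 − 0.6940)/0.0256 = 0.0282/0.0256 = 1.10.

z = 1.10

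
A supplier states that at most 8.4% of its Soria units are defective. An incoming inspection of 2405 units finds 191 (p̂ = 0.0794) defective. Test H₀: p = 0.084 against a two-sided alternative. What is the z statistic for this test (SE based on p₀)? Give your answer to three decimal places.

z = -0.810

p̂ = 191/2405 ≈ 0.079418.
Under H₀, SE = √(0.084·0.916/2405) = √(3.19933e-05) = 0.005656.
z = (0.079418 − 0.084)/0.005656 = -0.004582/0.005656 = -0.810.
p-value = 2·P(Z > 0.810) ≈ 0.4179.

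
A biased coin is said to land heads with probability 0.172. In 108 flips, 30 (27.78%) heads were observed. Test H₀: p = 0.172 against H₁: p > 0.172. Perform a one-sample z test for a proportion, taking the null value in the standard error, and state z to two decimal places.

z = 2.91

p̂ = 30/108 = 0.2778.
SE = √(p₀(1−p₀)/n) = √(0.14242/108) = 0.0363.
z = (0.2778 − 0.172)/0.0363 = 0.1058/0.0363 = 2.91.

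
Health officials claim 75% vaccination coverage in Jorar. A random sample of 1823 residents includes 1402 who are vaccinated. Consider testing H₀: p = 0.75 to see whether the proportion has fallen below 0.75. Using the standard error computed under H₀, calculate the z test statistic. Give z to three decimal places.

p̂ = 1402/1823 ≈ 0.76906.
SE = √(p₀(1−p₀)/n) = √(0.1875/1823) = 0.01014.
z = (0.76906 − 0.75)/0.01014 = 0.01906/0.01014 = 1.880.
p-value = P(Z < 1.880) ≈ 0.9699.

z = 1.880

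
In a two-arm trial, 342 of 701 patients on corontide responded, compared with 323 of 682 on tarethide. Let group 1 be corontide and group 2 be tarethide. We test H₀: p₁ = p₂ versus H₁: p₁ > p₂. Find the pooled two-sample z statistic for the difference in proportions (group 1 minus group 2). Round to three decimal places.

p̂₁ = 342/701 ≈ 0.48787, p̂₂ = 323/682 ≈ 0.47361.
Pooled p̂ = (342+323)/(701+682) = 665/1383 = 0.48084.
SE = √(p̂(1−p̂)(1/n₁+1/n₂)) = √(0.48084·0.51916·0.00289281) = √(0.00072214) = 0.02687.
z = (0.48787 − 0.47361)/0.02687 = 0.01426/0.02687 = 0.531.

z = 0.531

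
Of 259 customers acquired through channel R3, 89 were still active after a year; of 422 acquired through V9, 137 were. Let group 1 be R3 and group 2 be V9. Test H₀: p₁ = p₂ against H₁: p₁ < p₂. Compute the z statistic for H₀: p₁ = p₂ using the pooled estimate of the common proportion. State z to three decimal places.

z = 0.511

p̂₁ = 89/259 ≈ 0.34363, p̂₂ = 137/422 ≈ 0.32464.
Pooled p̂ = (89+137)/(259+422) = 226/681 = 0.33186.
SE = √(p̂(1−p̂)(1/n₁+1/n₂)) = √(0.33186·0.66814·0.00623067) = √(0.00138153) = 0.03717.
z = (0.34363 − 0.32464)/0.03717 = 0.01899/0.03717 = 0.511.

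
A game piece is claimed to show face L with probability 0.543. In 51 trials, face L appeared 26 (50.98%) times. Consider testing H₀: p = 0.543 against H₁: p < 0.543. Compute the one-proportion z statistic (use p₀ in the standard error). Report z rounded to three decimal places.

p̂ = 26/51 ≈ 0.50980.
Standard error under H₀: √(0.543×0.457/51) = 0.06975.
z = (0.50980 − 0.543)/0.06975 = -0.03320/0.06975 = -0.476.
p-value = P(Z < -0.476) ≈ 0.3171.

z = -0.476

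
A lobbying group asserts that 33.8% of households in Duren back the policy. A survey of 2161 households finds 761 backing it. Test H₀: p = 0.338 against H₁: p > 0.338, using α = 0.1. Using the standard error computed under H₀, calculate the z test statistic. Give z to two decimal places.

z = 1.39

p̂ = 761/2161 = 0.3522.
Standard error under H₀: √(0.338×0.662/2161) = 0.0102.
z = (0.3522 − 0.338)/0.0102 = 0.0142/0.0102 = 1.39.
p-value = P(Z > 1.391) ≈ 0.0821; since p < α = 0.1, reject H₀.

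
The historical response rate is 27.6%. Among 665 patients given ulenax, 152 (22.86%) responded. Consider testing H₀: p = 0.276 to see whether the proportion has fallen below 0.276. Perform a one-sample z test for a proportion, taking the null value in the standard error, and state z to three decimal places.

p̂ = 152/665 ≈ 0.228571.
SE = √(p₀(1−p₀)/n) = √(0.19982/665) = 0.017335.
z = (0.228571 − 0.276)/0.017335 = -0.047429/0.017335 = -2.736.
p-value = P(Z < -2.736) ≈ 0.0031.

z = -2.736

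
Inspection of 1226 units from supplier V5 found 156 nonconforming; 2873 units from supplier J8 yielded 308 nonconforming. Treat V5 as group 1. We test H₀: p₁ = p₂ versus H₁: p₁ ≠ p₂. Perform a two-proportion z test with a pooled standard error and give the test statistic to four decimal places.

p̂₁ = 156/1226 = 0.12724307, p̂₂ = 308/2873 = 0.10720501.
Pooled p̂ = (156+308)/(1226+2873) = 464/4099 = 0.11319834.
SE = √(p̂(1−p̂)(1/n₁+1/n₂)) = √(0.11319834·0.88680166·0.00116373) = √(0.00011682) = 0.01080834.
z = (0.12724307 − 0.10720501)/0.01080834 = 0.02003806/0.01080834 = 1.8539.
Two-sided p-value ≈ 2·Φ(−1.854) = 0.0637.

z = 1.8539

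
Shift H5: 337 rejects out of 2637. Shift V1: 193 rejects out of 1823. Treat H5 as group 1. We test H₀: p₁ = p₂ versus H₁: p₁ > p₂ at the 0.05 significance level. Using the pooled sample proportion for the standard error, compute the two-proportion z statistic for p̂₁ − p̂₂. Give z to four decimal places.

z = 2.2247

p̂₁ = 337/2637 = 0.1277967, p̂₂ = 193/1823 = 0.1058694.
Pooled p̂ = (337+193)/(2637+1823) = 530/4460 = 0.1188341.
SE = √(p̂(1−p̂)(1/n₁+1/n₂)) = √(0.1188341·0.8811659·0.000927765) = √(9.71486e-05) = 0.0098564.
z = (0.1277967 − 0.1058694)/0.0098564 = 0.0219273/0.0098564 = 2.2247.
p-value = P(Z > 2.225) ≈ 0.0131, so at α = 0.05 we reject H₀.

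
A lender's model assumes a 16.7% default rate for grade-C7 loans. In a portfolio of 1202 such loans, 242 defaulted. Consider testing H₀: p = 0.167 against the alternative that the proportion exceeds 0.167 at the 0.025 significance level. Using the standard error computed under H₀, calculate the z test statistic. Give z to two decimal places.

p̂ = 242/1202 ≈ 0.20133.
Standard error under H₀: √(0.167×0.833/1202) = 0.01076.
z = (0.20133 − 0.167)/0.01076 = 0.03433/0.01076 = 3.19.
p-value = P(Z > 3.191) ≈ 0.0007. With α = 0.025, reject H₀.

z = 3.19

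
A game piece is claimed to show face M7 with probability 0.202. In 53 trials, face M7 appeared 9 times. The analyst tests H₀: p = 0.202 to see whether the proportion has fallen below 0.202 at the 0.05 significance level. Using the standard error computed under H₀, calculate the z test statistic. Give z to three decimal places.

z = -0.584

p̂ = 9/53 = 0.16981.
Standard error under H₀: √(0.202×0.798/53) = 0.05515.
z = (0.16981 − 0.202)/0.05515 = -0.03219/0.05515 = -0.584.
p-value = P(Z < -0.584) ≈ 0.2797, so at α = 0.05 we fail to reject H₀.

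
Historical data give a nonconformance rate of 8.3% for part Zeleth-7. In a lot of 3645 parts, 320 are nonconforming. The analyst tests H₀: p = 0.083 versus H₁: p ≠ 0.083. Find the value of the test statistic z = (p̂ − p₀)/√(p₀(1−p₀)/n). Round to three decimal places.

z = 1.049

p̂ = 320/3645 ≈ 0.0877915.
SE = √(p₀(1−p₀)/n) = √(0.076111/3645) = 0.0045696.
z = (0.0877915 − 0.083)/0.0045696 = 0.0047915/0.0045696 = 1.049.
p-value = 2·P(Z > 1.049) ≈ 0.2944.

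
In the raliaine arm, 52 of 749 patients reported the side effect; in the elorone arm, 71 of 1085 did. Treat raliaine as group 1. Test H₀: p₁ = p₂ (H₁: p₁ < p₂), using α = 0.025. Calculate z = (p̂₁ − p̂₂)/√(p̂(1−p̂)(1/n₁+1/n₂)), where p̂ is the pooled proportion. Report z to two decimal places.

z = 0.34

p̂₁ = 52/749 ≈ 0.0694, p̂₂ = 71/1085 ≈ 0.0654.
Pooled p̂ = (52+71)/(749+1085) = 123/1834 = 0.0671.
SE = √(0.0625686 × 0.00225677) = 0.0119.
z = (0.0694 − 0.0654)/0.0119 = 0.0040/0.0119 = 0.34.
p-value = P(Z < 0.336) ≈ 0.6314; since p > α = 0.025, fail to reject H₀.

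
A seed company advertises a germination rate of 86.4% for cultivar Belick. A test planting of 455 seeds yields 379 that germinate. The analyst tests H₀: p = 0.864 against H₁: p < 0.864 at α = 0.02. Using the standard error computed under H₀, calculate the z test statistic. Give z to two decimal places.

z = -1.93

p̂ = 379/455 ≈ 0.8330.
SE = √(p₀(1−p₀)/n) = √(0.1175/455) = 0.0161.
z = (0.8330 − 0.864)/0.0161 = -0.0310/0.0161 = -1.93.
p-value = P(Z < -1.931) ≈ 0.0267, so at α = 0.02 we fail to reject H₀.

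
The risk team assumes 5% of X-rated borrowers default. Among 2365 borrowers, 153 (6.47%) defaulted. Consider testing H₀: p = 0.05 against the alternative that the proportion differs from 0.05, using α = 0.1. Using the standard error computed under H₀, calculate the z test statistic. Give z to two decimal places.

z = 3.28

p̂ = 153/2365 = 0.06469.
SE = √(p₀(1−p₀)/n) = √(0.0475/2365) = 0.00448.
z = (0.06469 − 0.05)/0.00448 = 0.01469/0.00448 = 3.28.
Two-sided p-value ≈ 2·Φ(−3.279) = 0.0010, so at α = 0.1 we reject H₀.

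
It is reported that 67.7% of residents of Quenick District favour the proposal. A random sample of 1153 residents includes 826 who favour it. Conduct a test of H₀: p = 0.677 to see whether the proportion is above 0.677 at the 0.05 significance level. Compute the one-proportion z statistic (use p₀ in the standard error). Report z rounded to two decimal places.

z = 2.86

p̂ = 826/1153 = 0.7164.
Standard error under H₀: √(0.677×0.323/1153) = 0.0138.
z = (0.7164 − 0.677)/0.0138 = 0.0394/0.0138 = 2.86.
p-value = P(Z > 2.860) ≈ 0.0021; since p < α = 0.05, reject H₀.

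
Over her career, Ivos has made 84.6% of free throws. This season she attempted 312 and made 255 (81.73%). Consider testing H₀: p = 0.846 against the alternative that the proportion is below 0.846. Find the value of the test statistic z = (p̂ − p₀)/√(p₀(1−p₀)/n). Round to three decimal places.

z = -1.404

p̂ = 255/312 ≈ 0.81731.
Under H₀, SE = √(0.846·0.154/312) = √(0.000417577) = 0.02043.
z = (0.81731 − 0.846)/0.02043 = -0.02869/0.02043 = -1.404.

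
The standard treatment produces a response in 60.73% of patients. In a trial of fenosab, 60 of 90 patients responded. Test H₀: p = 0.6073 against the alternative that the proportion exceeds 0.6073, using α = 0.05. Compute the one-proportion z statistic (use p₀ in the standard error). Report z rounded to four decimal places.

z = 1.1533

p̂ = 60/90 = 0.666667.
Under H₀, SE = √(0.6073·0.3927/90) = √(0.00264985) = 0.051477.
z = (0.666667 − 0.6073)/0.051477 = 0.059367/0.051477 = 1.1533.
p-value = P(Z > 1.153) ≈ 0.1244, so at α = 0.05 we fail to reject H₀.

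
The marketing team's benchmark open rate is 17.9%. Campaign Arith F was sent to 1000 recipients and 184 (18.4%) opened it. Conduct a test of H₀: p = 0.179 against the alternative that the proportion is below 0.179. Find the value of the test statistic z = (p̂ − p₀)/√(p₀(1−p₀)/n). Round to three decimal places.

z = 0.412

p̂ = 184/1000 = 0.184000.
SE = √(p₀(1−p₀)/n) = √(0.14696/1000) = 0.012123.
z = (0.184000 − 0.179)/0.012123 = 0.005000/0.012123 = 0.412.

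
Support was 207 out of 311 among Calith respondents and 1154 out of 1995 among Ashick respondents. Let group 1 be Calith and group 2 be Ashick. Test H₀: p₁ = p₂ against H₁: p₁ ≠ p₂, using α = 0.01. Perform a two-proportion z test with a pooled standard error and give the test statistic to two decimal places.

z = 2.91

p̂₁ = 207/311 ≈ 0.6656, p̂₂ = 1154/1995 ≈ 0.5784.
Pooled p̂ = (207+1154)/(311+1995) = 1361/2306 = 0.5902.
SE = √(0.241864 × 0.00371669) = 0.0300.
z = (0.6656 − 0.5784)/0.0300 = 0.0872/0.0300 = 2.91.
p-value = 2·P(Z > 2.907) ≈ 0.0037, so at α = 0.01 we reject H₀.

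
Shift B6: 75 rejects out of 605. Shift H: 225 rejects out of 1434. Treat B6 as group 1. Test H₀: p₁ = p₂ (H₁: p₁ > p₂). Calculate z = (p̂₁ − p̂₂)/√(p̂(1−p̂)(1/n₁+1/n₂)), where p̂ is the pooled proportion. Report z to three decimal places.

z = -1.918

p̂₁ = 75/605 = 0.12397, p̂₂ = 225/1434 = 0.15690.
Pooled p̂ = (75+225)/(605+1434) = 300/2039 = 0.14713.
SE = √(p̂(1−p̂)(1/n₁+1/n₂)) = √(0.14713·0.85287·0.00235024) = √(0.000294917) = 0.01717.
z = (0.12397 − 0.15690)/0.01717 = -0.03293/0.01717 = -1.918.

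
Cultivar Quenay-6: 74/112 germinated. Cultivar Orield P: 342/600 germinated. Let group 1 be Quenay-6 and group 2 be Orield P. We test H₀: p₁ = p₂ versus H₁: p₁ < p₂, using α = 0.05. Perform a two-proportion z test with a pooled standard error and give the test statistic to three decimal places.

p̂₁ = 74/112 ≈ 0.66071, p̂₂ = 342/600 ≈ 0.57000.
Pooled p̂ = (74+342)/(112+600) = 416/712 = 0.58427.
SE = √(0.242899 × 0.0105952) = 0.05073.
z = (0.66071 − 0.57000)/0.05073 = 0.09071/0.05073 = 1.788.
p-value = P(Z < 1.788) ≈ 0.9631; since p > α = 0.05, fail to reject H₀.

z = 1.788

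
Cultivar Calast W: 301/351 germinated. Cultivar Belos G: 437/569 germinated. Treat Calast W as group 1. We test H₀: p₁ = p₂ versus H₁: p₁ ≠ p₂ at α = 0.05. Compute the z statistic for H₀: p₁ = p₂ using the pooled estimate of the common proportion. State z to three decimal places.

p̂₁ = 301/351 = 0.857550, p̂₂ = 437/569 = 0.768014.
Pooled p̂ = (301+437)/(351+569) = 738/920 = 0.802174.
SE = √(p̂(1−p̂)(1/n₁+1/n₂)) = √(0.802174·0.197826·0.00460647) = √(0.000731005) = 0.027037.
z = (0.857550 − 0.768014)/0.027037 = 0.089536/0.027037 = 3.312.
Two-sided p-value ≈ 2·Φ(−3.312) = 0.0009. With α = 0.05, reject H₀.

z = 3.312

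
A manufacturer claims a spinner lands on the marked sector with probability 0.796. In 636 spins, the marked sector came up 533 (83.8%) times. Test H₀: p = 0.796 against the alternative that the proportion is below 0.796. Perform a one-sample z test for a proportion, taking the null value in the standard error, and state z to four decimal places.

p̂ = 533/636 = 0.838050.
SE = √(p₀(1−p₀)/n) = √(0.16238/636) = 0.015979.
z = (0.838050 − 0.796)/0.015979 = 0.042050/0.015979 = 2.6316.

z = 2.6316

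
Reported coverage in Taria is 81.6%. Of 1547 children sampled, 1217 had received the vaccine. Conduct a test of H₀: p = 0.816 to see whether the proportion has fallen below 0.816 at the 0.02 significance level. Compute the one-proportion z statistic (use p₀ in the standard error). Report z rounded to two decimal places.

p̂ = 1217/1547 = 0.78668.
Under H₀, SE = √(0.816·0.184/1547) = √(9.70549e-05) = 0.00985.
z = (0.78668 − 0.816)/0.00985 = -0.02932/0.00985 = -2.98.
p-value = P(Z < -2.976) ≈ 0.0015. With α = 0.02, reject H₀.

z = -2.98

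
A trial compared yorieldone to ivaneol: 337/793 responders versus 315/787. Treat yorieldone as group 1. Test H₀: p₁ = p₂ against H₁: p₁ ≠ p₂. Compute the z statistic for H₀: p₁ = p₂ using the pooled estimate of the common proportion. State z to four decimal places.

p̂₁ = 337/793 ≈ 0.424968, p̂₂ = 315/787 ≈ 0.400254.
Pooled p̂ = (337+315)/(793+787) = 652/1580 = 0.412658.
SE = √(0.242371 × 0.00253168) = 0.024771.
z = (0.424968 − 0.400254)/0.024771 = 0.024714/0.024771 = 0.9977.

z = 0.9977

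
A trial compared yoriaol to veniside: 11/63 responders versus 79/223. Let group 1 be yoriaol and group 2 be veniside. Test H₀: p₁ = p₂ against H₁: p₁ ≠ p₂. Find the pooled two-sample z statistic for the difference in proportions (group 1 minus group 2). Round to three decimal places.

p̂₁ = 11/63 = 0.17460, p̂₂ = 79/223 = 0.35426.
Pooled p̂ = (11+79)/(63+223) = 90/286 = 0.31469.
SE = √(p̂(1−p̂)(1/n₁+1/n₂)) = √(0.31469·0.68531·0.0203573) = √(0.00439023) = 0.06626.
z = (0.17460 − 0.35426)/0.06626 = -0.17966/0.06626 = -2.711.

z = -2.711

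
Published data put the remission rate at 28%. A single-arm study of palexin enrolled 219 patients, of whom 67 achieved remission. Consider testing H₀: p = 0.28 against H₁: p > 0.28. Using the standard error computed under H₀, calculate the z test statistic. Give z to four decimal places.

z = 0.8548

p̂ = 67/219 = 0.305936.
Under H₀, SE = √(0.28·0.72/219) = √(0.000920548) = 0.030341.
z = (0.305936 − 0.28)/0.030341 = 0.025936/0.030341 = 0.8548.
p-value = P(Z > 0.855) ≈ 0.1963.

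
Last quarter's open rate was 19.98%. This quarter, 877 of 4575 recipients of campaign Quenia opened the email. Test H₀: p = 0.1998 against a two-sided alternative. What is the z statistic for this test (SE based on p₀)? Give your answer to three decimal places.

z = -1.371

p̂ = 877/4575 ≈ 0.191694.
Under H₀, SE = √(0.1998·0.8002/4575) = √(3.49464e-05) = 0.005912.
z = (0.191694 − 0.1998)/0.005912 = -0.008106/0.005912 = -1.371.
p-value = 2·P(Z > 1.371) ≈ 0.1703.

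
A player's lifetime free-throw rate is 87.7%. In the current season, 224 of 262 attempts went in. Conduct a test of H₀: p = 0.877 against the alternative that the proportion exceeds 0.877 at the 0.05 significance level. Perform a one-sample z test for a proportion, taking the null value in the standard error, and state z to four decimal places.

p̂ = 224/262 ≈ 0.854962.
SE = √(p₀(1−p₀)/n) = √(0.10787/262) = 0.020291.
z = (0.854962 − 0.877)/0.020291 = -0.022038/0.020291 = -1.0861.
p-value = P(Z > -1.086) ≈ 0.8613; since p > α = 0.05, fail to reject H₀.

z = -1.0861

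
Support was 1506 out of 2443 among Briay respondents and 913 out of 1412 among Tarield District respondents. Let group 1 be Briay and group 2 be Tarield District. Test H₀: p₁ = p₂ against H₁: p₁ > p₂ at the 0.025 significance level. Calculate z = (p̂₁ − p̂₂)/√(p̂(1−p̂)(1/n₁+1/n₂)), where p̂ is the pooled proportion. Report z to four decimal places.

z = -1.8652

p̂₁ = 1506/2443 = 0.616455, p̂₂ = 913/1412 = 0.646601.
Pooled p̂ = (1506+913)/(2443+1412) = 2419/3855 = 0.627497.
SE = √(0.233745 × 0.00111755) = 0.016162.
z = (0.616455 − 0.646601)/0.016162 = -0.030146/0.016162 = -1.8652.
p-value = P(Z > -1.865) ≈ 0.9689; since p > α = 0.025, fail to reject H₀.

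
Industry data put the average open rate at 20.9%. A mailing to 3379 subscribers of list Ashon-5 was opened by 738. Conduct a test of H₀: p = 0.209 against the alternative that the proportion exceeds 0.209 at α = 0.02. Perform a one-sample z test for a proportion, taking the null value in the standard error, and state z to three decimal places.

z = 1.345

p̂ = 738/3379 = 0.218408.
Standard error under H₀: √(0.209×0.791/3379) = 0.006995.
z = (0.218408 − 0.209)/0.006995 = 0.009408/0.006995 = 1.345.
p-value = P(Z > 1.345) ≈ 0.0893, so at α = 0.02 we fail to reject H₀.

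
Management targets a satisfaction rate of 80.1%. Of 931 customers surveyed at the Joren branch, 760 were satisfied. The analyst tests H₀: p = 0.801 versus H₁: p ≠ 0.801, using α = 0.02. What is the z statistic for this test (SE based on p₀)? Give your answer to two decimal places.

p̂ = 760/931 ≈ 0.8163.
SE = √(p₀(1−p₀)/n) = √(0.1594/931) = 0.0131.
z = (0.8163 − 0.801)/0.0131 = 0.0153/0.0131 = 1.17.
p-value = 2·P(Z > 1.171) ≈ 0.2415, so at α = 0.02 we fail to reject H₀.

z = 1.17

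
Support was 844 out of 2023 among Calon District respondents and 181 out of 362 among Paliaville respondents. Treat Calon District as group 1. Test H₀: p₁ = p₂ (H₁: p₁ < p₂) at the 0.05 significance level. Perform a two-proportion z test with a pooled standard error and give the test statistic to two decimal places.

z = -2.93

p̂₁ = 844/2023 ≈ 0.4172, p̂₂ = 181/362 ≈ 0.5000.
Pooled p̂ = (844+181)/(2023+362) = 1025/2385 = 0.4298.
SE = √(p̂(1−p̂)(1/n₁+1/n₂)) = √(0.4298·0.5702·0.00325675) = √(0.000798123) = 0.0283.
z = (0.4172 − 0.5000)/0.0283 = -0.0828/0.0283 = -2.93.
p-value = P(Z < -2.931) ≈ 0.0017. With α = 0.05, reject H₀.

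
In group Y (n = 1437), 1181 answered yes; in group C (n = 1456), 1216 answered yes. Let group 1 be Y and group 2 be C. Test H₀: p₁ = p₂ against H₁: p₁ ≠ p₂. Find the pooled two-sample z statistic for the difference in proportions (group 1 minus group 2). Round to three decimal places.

z = -0.950

p̂₁ = 1181/1437 ≈ 0.82185, p̂₂ = 1216/1456 ≈ 0.83516.
Pooled p̂ = (1181+1216)/(1437+1456) = 2397/2893 = 0.82855.
SE = √(0.142054 × 0.00138271) = 0.01401.
z = (0.82185 − 0.83516)/0.01401 = -0.01331/0.01401 = -0.950.
p-value = 2·P(Z > 0.950) ≈ 0.3421.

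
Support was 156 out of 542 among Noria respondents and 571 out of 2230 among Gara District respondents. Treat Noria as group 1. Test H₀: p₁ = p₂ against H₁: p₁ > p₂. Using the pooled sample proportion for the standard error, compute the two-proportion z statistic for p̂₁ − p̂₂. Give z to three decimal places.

z = 1.508

p̂₁ = 156/542 = 0.28782, p̂₂ = 571/2230 = 0.25605.
Pooled p̂ = (156+571)/(542+2230) = 727/2772 = 0.26227.
SE = √(p̂(1−p̂)(1/n₁+1/n₂)) = √(0.26227·0.73773·0.00229345) = √(0.000443742) = 0.02107.
z = (0.28782 − 0.25605)/0.02107 = 0.03177/0.02107 = 1.508.
p-value = P(Z > 1.508) ≈ 0.0658.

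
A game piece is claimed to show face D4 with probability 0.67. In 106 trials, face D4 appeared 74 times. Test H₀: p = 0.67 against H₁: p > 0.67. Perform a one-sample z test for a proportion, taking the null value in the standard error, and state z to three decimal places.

z = 0.616

p̂ = 74/106 = 0.69811.
SE = √(p₀(1−p₀)/n) = √(0.2211/106) = 0.04567.
z = (0.69811 − 0.67)/0.04567 = 0.02811/0.04567 = 0.616.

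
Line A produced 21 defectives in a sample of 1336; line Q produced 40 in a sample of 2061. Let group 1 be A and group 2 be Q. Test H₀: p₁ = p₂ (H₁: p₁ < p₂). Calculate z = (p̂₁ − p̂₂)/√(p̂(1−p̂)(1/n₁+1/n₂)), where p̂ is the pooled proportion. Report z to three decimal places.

z = -0.791

p̂₁ = 21/1336 = 0.015719, p̂₂ = 40/2061 = 0.019408.
Pooled p̂ = (21+40)/(1336+2061) = 61/3397 = 0.017957.
SE = √(p̂(1−p̂)(1/n₁+1/n₂)) = √(0.017957·0.982043·0.0012337) = √(2.17558e-05) = 0.004664.
z = (0.015719 − 0.019408)/0.004664 = -0.003689/0.004664 = -0.791.
p-value = P(Z < -0.791) ≈ 0.2145.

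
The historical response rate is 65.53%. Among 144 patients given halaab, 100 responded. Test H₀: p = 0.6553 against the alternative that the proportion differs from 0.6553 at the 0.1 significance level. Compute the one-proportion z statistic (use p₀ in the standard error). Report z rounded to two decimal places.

p̂ = 100/144 = 0.6944.
Standard error under H₀: √(0.6553×0.3447/144) = 0.0396.
z = (0.6944 − 0.6553)/0.0396 = 0.0391/0.0396 = 0.99.
p-value = 2·P(Z > 0.988) ≈ 0.3230; since p > α = 0.1, fail to reject H₀.

z = 0.99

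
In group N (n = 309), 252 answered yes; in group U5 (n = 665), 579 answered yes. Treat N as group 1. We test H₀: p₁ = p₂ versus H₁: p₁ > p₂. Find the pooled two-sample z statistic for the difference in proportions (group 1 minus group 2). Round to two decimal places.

z = -2.26

p̂₁ = 252/309 = 0.8155, p̂₂ = 579/665 = 0.8707.
Pooled p̂ = (252+579)/(309+665) = 831/974 = 0.8532.
SE = √(p̂(1−p̂)(1/n₁+1/n₂)) = √(0.8532·0.1468·0.00474001) = √(0.000593742) = 0.0244.
z = (0.8155 − 0.8707)/0.0244 = -0.0552/0.0244 = -2.26.
p-value = P(Z > -2.263) ≈ 0.9882.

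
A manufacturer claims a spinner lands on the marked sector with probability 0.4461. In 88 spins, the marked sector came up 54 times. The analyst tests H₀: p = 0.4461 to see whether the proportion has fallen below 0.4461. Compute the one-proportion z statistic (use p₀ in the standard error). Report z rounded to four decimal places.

z = 3.1617

p̂ = 54/88 ≈ 0.613636.
Under H₀, SE = √(0.4461·0.5539/88) = √(0.0028079) = 0.052990.
z = (0.613636 − 0.4461)/0.052990 = 0.167536/0.052990 = 3.1617.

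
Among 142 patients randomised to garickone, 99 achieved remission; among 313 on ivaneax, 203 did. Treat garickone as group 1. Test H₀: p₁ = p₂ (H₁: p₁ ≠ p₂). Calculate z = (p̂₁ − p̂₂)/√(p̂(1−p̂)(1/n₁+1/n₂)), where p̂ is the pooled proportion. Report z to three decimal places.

p̂₁ = 99/142 ≈ 0.69718, p̂₂ = 203/313 ≈ 0.64856.
Pooled p̂ = (99+203)/(142+313) = 302/455 = 0.66374.
SE = √(p̂(1−p̂)(1/n₁+1/n₂)) = √(0.66374·0.33626·0.0102371) = √(0.00228483) = 0.04780.
z = (0.69718 − 0.64856)/0.04780 = 0.04862/0.04780 = 1.017.
Two-sided p-value ≈ 2·Φ(−1.017) = 0.3091.

z = 1.017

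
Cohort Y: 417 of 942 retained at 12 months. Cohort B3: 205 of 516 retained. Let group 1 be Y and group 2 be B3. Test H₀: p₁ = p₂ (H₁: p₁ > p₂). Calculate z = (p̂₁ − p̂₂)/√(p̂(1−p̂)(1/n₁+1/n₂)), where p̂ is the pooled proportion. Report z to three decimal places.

z = 1.676

p̂₁ = 417/942 ≈ 0.44268, p̂₂ = 205/516 ≈ 0.39729.
Pooled p̂ = (417+205)/(942+516) = 622/1458 = 0.42661.
SE = √(p̂(1−p̂)(1/n₁+1/n₂)) = √(0.42661·0.57339·0.00299956) = √(0.000733734) = 0.02709.
z = (0.44268 − 0.39729)/0.02709 = 0.04539/0.02709 = 1.676.
p-value = P(Z > 1.676) ≈ 0.0469.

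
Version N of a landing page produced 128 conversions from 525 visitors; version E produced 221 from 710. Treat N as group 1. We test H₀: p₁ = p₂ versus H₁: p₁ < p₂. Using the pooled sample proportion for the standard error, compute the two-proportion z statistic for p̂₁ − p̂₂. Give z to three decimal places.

p̂₁ = 128/525 ≈ 0.24381, p̂₂ = 221/710 ≈ 0.31127.
Pooled p̂ = (128+221)/(525+710) = 349/1235 = 0.28259.
SE = √(p̂(1−p̂)(1/n₁+1/n₂)) = √(0.28259·0.71741·0.00331321) = √(0.000671699) = 0.02592.
z = (0.24381 − 0.31127)/0.02592 = -0.06746/0.02592 = -2.603.

z = -2.603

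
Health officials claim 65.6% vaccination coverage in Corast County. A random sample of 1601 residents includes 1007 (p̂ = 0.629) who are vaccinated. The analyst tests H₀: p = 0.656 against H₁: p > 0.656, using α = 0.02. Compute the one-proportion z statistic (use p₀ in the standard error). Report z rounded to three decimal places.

p̂ = 1007/1601 ≈ 0.62898.
Under H₀, SE = √(0.656·0.344/1601) = √(0.000140952) = 0.01187.
z = (0.62898 − 0.656)/0.01187 = -0.02702/0.01187 = -2.276.
p-value = P(Z > -2.276) ≈ 0.9886, so at α = 0.02 we fail to reject H₀.

z = -2.276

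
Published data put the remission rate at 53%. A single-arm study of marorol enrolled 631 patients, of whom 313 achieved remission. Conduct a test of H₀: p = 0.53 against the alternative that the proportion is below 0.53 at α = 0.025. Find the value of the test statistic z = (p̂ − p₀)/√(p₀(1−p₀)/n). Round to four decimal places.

p̂ = 313/631 = 0.496038.
Standard error under H₀: √(0.53×0.47/631) = 0.019869.
z = (0.496038 − 0.53)/0.019869 = -0.033962/0.019869 = -1.7093.
p-value = P(Z < -1.709) ≈ 0.0437; since p > α = 0.025, fail to reject H₀.

z = -1.7093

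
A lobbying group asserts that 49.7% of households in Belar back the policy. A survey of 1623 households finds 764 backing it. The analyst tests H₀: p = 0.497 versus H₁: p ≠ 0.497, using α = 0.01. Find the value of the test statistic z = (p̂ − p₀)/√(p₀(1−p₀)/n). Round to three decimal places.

p̂ = 764/1623 ≈ 0.470733.
Standard error under H₀: √(0.497×0.503/1623) = 0.012411.
z = (0.470733 − 0.497)/0.012411 = -0.026267/0.012411 = -2.116.
p-value = 2·P(Z > 2.116) ≈ 0.0343. With α = 0.01, fail to reject H₀.

z = -2.116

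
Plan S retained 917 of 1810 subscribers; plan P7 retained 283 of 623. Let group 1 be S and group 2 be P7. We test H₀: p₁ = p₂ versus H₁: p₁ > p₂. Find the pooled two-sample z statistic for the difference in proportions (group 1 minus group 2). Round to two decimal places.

z = 2.26

p̂₁ = 917/1810 ≈ 0.50663, p̂₂ = 283/623 ≈ 0.45425.
Pooled p̂ = (917+283)/(1810+623) = 1200/2433 = 0.49322.
SE = √(p̂(1−p̂)(1/n₁+1/n₂)) = √(0.49322·0.50678·0.00215762) = √(0.000539306) = 0.02322.
z = (0.50663 − 0.45425)/0.02322 = 0.05238/0.02322 = 2.26.
p-value = P(Z > 2.255) ≈ 0.0121.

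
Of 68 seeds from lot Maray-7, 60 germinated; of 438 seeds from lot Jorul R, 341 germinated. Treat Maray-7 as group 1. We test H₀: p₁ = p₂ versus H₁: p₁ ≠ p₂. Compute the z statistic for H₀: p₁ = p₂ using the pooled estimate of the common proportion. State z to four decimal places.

z = 1.9641

p̂₁ = 60/68 = 0.882353, p̂₂ = 341/438 = 0.778539.
Pooled p̂ = (60+341)/(68+438) = 401/506 = 0.792490.
SE = √(0.16445 × 0.016989) = 0.052857.
z = (0.882353 − 0.778539)/0.052857 = 0.103814/0.052857 = 1.9641.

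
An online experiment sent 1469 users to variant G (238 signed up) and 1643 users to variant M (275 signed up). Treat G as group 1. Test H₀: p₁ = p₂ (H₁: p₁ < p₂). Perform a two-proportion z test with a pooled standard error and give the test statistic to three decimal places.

z = -0.402

p̂₁ = 238/1469 = 0.162015, p̂₂ = 275/1643 = 0.167377.
Pooled p̂ = (238+275)/(1469+1643) = 513/3112 = 0.164846.
SE = √(p̂(1−p̂)(1/n₁+1/n₂)) = √(0.164846·0.835154·0.00128938) = √(0.000177511) = 0.013323.
z = (0.162015 − 0.167377)/0.013323 = -0.005362/0.013323 = -0.402.
p-value = P(Z < -0.402) ≈ 0.3437.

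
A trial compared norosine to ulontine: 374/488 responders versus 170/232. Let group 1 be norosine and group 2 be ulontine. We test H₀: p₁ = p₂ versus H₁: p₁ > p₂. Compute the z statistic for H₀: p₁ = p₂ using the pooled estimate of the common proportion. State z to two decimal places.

p̂₁ = 374/488 ≈ 0.7664, p̂₂ = 170/232 ≈ 0.7328.
Pooled p̂ = (374+170)/(488+232) = 544/720 = 0.7556.
SE = √(p̂(1−p̂)(1/n₁+1/n₂)) = √(0.7556·0.2444·0.00635953) = √(0.00117455) = 0.0343.
z = (0.7664 − 0.7328)/0.0343 = 0.0336/0.0343 = 0.98.
p-value = P(Z > 0.981) ≈ 0.1632.

z = 0.98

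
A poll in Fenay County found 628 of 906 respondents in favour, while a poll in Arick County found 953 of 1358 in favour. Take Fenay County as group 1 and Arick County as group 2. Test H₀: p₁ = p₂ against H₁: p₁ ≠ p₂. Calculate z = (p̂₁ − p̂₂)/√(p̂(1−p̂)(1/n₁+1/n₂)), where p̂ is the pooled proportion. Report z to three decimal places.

z = -0.437

p̂₁ = 628/906 = 0.69316, p̂₂ = 953/1358 = 0.70177.
Pooled p̂ = (628+953)/(906+1358) = 1581/2264 = 0.69832.
SE = √(p̂(1−p̂)(1/n₁+1/n₂)) = √(0.69832·0.30168·0.00184013) = √(0.000387657) = 0.01969.
z = (0.69316 − 0.70177)/0.01969 = -0.00861/0.01969 = -0.437.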